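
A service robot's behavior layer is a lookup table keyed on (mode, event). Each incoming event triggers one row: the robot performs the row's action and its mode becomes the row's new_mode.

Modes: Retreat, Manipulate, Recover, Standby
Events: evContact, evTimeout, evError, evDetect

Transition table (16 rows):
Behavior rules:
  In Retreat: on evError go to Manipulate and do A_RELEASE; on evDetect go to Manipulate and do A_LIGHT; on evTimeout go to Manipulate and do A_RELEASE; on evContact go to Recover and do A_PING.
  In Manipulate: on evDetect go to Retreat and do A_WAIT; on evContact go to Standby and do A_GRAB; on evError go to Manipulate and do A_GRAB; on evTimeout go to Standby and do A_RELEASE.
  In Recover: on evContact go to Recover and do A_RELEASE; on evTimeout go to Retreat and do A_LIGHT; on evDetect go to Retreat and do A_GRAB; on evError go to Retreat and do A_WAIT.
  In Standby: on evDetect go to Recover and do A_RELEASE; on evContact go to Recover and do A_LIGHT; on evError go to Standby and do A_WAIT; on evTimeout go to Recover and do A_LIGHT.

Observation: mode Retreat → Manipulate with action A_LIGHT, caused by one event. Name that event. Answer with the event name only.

try evContact: (Retreat, evContact) → (Recover, A_PING)
try evTimeout: (Retreat, evTimeout) → (Manipulate, A_RELEASE)
try evError: (Retreat, evError) → (Manipulate, A_RELEASE)
try evDetect: (Retreat, evDetect) → (Manipulate, A_LIGHT)  ← matches

evDetect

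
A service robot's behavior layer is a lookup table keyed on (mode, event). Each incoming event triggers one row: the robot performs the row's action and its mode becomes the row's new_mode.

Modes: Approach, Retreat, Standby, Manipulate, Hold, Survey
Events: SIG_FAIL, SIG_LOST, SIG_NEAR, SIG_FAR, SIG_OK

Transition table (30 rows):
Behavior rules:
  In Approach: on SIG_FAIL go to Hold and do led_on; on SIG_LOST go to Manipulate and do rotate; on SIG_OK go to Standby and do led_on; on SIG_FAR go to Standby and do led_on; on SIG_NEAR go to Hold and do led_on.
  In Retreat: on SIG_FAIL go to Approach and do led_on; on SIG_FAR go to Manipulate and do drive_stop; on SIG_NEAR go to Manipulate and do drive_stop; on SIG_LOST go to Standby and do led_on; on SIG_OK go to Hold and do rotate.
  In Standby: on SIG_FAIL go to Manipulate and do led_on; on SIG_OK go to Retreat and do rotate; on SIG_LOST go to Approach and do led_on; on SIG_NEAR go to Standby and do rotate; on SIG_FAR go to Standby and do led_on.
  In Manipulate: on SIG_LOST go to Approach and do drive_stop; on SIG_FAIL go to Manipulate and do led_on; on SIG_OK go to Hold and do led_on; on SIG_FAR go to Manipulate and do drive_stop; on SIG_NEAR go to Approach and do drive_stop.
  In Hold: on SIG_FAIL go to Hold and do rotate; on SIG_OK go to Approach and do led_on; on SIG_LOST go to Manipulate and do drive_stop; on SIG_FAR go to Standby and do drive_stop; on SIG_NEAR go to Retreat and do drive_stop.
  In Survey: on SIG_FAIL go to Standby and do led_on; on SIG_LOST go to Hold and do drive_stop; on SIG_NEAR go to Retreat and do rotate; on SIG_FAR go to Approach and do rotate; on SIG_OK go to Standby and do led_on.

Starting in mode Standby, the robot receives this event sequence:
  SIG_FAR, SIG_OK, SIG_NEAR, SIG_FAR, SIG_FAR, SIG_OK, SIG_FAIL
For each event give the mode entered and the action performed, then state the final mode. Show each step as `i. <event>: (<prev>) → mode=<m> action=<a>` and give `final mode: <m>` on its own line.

final mode: Hold

1. SIG_FAR: (Standby) → mode=Standby action=led_on
2. SIG_OK: (Standby) → mode=Retreat action=rotate
3. SIG_NEAR: (Retreat) → mode=Manipulate action=drive_stop
4. SIG_FAR: (Manipulate) → mode=Manipulate action=drive_stop
5. SIG_FAR: (Manipulate) → mode=Manipulate action=drive_stop
6. SIG_OK: (Manipulate) → mode=Hold action=led_on
7. SIG_FAIL: (Hold) → mode=Hold action=rotate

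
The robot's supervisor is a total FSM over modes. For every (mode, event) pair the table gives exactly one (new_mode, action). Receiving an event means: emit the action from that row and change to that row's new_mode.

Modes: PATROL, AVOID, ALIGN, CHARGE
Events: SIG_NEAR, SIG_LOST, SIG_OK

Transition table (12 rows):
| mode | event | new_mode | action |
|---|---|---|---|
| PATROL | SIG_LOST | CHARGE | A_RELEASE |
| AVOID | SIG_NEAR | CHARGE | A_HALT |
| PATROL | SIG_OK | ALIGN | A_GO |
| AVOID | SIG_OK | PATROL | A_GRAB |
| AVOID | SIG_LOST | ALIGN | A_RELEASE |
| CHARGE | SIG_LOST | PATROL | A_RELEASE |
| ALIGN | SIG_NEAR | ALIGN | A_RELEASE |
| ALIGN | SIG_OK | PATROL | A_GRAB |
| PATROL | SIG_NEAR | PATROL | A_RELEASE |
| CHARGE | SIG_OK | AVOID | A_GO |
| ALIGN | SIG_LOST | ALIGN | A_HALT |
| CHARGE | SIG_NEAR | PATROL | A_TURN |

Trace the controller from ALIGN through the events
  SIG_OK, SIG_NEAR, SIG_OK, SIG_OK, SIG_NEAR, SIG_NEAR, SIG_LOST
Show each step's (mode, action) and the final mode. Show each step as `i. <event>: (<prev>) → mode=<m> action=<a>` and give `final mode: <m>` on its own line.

final mode: CHARGE

1. SIG_OK: (ALIGN) → mode=PATROL action=A_GRAB
2. SIG_NEAR: (PATROL) → mode=PATROL action=A_RELEASE
3. SIG_OK: (PATROL) → mode=ALIGN action=A_GO
4. SIG_OK: (ALIGN) → mode=PATROL action=A_GRAB
5. SIG_NEAR: (PATROL) → mode=PATROL action=A_RELEASE
6. SIG_NEAR: (PATROL) → mode=PATROL action=A_RELEASE
7. SIG_LOST: (PATROL) → mode=CHARGE action=A_RELEASE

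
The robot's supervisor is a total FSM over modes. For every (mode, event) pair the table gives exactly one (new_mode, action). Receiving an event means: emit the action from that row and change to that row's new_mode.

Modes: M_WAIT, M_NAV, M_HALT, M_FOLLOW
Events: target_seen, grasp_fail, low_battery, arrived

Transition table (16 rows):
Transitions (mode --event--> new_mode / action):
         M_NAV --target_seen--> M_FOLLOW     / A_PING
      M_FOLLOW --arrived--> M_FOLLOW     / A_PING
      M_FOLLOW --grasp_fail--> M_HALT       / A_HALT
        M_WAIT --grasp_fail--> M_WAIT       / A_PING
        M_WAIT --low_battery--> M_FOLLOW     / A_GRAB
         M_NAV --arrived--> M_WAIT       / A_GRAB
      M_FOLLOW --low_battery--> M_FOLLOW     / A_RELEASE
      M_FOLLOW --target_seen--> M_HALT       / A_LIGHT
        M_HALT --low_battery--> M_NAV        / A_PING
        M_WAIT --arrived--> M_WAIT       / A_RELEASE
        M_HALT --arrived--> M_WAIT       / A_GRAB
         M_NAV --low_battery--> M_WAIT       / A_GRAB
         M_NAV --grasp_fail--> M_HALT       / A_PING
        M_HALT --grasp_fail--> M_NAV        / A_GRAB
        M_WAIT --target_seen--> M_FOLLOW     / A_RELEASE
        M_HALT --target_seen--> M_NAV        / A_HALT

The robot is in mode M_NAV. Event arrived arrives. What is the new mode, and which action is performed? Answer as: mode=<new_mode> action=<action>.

mode=M_WAIT action=A_GRAB

current mode = M_NAV; filter table to that mode:
  (M_NAV, target_seen) → (M_FOLLOW, A_PING)
  (M_NAV, arrived) → (M_WAIT, A_GRAB)  ← event matches
  (M_NAV, low_battery) → (M_WAIT, A_GRAB)
  (M_NAV, grasp_fail) → (M_HALT, A_PING)
event = arrived selects (M_WAIT, A_GRAB)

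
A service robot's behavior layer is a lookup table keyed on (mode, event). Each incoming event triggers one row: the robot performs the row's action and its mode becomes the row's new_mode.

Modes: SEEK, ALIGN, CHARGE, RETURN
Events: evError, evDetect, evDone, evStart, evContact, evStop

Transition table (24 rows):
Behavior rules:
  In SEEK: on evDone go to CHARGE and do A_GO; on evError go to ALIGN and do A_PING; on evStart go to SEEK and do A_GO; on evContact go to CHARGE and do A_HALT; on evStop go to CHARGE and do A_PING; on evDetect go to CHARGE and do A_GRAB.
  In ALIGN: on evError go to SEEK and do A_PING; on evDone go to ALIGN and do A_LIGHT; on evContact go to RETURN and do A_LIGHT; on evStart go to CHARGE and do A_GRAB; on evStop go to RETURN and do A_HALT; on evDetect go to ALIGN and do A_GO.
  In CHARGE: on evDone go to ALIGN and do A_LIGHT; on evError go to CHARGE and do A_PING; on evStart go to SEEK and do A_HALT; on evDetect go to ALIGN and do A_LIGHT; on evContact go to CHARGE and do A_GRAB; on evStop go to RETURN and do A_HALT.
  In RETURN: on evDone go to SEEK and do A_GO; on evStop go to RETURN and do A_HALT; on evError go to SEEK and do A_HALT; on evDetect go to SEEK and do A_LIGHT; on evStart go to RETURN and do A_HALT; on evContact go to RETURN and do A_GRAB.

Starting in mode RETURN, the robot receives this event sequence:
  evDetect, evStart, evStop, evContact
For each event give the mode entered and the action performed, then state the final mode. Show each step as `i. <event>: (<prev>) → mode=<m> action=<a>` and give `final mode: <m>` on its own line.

1. evDetect: (RETURN) → mode=SEEK action=A_LIGHT
2. evStart: (SEEK) → mode=SEEK action=A_GO
3. evStop: (SEEK) → mode=CHARGE action=A_PING
4. evContact: (CHARGE) → mode=CHARGE action=A_GRAB

final mode: CHARGE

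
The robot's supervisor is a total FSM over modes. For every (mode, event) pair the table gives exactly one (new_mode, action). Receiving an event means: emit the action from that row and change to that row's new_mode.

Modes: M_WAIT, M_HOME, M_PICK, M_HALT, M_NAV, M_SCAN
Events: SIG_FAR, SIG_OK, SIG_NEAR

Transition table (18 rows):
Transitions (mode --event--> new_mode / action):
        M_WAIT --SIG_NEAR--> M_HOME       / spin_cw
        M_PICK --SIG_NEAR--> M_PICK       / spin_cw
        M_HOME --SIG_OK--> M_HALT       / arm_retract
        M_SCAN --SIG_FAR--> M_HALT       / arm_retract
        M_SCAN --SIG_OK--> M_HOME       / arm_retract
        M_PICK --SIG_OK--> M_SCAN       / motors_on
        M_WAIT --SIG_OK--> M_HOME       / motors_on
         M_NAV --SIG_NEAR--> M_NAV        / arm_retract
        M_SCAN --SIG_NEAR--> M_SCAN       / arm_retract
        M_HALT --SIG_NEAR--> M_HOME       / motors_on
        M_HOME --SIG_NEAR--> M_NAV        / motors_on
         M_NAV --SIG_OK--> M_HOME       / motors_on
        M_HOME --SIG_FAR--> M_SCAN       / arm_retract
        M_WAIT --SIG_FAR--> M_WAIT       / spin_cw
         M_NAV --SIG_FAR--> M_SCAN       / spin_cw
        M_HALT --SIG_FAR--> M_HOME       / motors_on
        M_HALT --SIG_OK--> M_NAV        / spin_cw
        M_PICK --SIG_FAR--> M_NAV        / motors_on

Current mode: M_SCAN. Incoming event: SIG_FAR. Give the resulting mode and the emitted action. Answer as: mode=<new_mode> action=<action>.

mode=M_HALT action=arm_retract

current mode = M_SCAN; filter table to that mode:
  (M_SCAN, SIG_FAR) → (M_HALT, arm_retract)  ← event matches
  (M_SCAN, SIG_OK) → (M_HOME, arm_retract)
  (M_SCAN, SIG_NEAR) → (M_SCAN, arm_retract)
event = SIG_FAR selects (M_HALT, arm_retract)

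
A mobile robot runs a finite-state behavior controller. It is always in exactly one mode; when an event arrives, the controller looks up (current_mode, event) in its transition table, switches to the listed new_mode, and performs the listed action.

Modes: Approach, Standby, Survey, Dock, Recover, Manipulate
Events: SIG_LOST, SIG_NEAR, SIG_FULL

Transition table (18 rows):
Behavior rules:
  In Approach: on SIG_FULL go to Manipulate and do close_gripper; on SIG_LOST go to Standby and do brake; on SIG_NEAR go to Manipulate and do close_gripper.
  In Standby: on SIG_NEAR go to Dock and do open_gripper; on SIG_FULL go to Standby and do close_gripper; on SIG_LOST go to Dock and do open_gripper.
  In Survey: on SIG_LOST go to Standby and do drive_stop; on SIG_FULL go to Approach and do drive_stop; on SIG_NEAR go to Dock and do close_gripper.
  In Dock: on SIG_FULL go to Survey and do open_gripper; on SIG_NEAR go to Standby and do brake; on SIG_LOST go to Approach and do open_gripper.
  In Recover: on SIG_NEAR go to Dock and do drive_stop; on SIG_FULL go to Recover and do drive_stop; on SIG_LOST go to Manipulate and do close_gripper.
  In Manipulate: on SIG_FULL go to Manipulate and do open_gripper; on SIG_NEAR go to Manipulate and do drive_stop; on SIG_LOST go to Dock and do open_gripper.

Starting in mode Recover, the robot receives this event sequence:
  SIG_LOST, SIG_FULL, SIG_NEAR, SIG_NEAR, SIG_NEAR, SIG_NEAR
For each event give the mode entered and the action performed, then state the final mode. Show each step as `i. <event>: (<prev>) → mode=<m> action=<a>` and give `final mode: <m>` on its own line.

1. SIG_LOST: (Recover) → mode=Manipulate action=close_gripper
2. SIG_FULL: (Manipulate) → mode=Manipulate action=open_gripper
3. SIG_NEAR: (Manipulate) → mode=Manipulate action=drive_stop
4. SIG_NEAR: (Manipulate) → mode=Manipulate action=drive_stop
5. SIG_NEAR: (Manipulate) → mode=Manipulate action=drive_stop
6. SIG_NEAR: (Manipulate) → mode=Manipulate action=drive_stop

final mode: Manipulate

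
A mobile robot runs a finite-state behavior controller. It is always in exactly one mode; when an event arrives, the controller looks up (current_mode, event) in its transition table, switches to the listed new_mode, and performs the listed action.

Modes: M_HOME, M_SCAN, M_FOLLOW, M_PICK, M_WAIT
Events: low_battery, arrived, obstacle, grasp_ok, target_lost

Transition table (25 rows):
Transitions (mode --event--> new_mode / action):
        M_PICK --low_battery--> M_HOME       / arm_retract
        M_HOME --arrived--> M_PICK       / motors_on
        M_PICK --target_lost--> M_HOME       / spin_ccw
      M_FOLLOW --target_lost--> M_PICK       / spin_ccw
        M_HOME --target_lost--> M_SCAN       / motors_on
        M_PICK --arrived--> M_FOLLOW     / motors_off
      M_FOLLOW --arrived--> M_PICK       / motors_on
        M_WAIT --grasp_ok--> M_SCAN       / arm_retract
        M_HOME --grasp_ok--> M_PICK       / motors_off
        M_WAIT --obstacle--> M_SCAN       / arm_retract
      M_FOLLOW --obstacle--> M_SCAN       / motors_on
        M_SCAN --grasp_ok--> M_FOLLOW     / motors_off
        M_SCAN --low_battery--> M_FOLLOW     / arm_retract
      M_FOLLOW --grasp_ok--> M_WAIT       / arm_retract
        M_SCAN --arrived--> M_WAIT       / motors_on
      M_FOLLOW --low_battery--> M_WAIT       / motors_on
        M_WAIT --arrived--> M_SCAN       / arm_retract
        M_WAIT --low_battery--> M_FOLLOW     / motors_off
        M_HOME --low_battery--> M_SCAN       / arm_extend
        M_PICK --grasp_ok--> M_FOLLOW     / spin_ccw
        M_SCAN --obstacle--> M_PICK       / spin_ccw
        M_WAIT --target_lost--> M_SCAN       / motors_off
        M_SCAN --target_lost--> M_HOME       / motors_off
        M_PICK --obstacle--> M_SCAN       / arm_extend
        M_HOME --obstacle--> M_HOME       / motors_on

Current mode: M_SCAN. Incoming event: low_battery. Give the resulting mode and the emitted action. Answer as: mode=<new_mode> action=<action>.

current mode = M_SCAN; filter table to that mode:
  (M_SCAN, grasp_ok) → (M_FOLLOW, motors_off)
  (M_SCAN, low_battery) → (M_FOLLOW, arm_retract)  ← event matches
  (M_SCAN, arrived) → (M_WAIT, motors_on)
  (M_SCAN, obstacle) → (M_PICK, spin_ccw)
  (M_SCAN, target_lost) → (M_HOME, motors_off)
event = low_battery selects (M_FOLLOW, arm_retract)

mode=M_FOLLOW action=arm_retract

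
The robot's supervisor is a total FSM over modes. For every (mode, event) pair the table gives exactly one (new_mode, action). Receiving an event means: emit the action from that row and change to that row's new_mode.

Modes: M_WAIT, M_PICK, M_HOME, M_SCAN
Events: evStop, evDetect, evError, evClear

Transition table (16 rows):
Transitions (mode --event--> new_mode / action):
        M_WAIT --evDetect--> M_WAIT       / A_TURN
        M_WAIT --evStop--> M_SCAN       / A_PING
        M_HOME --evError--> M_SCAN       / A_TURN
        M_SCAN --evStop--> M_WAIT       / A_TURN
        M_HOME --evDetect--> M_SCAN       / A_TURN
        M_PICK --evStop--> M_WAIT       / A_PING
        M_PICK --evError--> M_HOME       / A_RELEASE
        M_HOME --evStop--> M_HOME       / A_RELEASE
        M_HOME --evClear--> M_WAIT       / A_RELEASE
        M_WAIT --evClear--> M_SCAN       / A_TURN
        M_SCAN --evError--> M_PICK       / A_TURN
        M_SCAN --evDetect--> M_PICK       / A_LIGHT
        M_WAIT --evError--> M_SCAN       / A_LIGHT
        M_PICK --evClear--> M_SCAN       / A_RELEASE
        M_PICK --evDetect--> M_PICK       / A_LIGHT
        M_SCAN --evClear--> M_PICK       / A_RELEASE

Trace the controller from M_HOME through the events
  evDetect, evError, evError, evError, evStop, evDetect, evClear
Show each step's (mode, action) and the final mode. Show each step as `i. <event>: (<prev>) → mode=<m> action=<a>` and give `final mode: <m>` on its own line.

1. evDetect: (M_HOME) → mode=M_SCAN action=A_TURN
2. evError: (M_SCAN) → mode=M_PICK action=A_TURN
3. evError: (M_PICK) → mode=M_HOME action=A_RELEASE
4. evError: (M_HOME) → mode=M_SCAN action=A_TURN
5. evStop: (M_SCAN) → mode=M_WAIT action=A_TURN
6. evDetect: (M_WAIT) → mode=M_WAIT action=A_TURN
7. evClear: (M_WAIT) → mode=M_SCAN action=A_TURN

final mode: M_SCAN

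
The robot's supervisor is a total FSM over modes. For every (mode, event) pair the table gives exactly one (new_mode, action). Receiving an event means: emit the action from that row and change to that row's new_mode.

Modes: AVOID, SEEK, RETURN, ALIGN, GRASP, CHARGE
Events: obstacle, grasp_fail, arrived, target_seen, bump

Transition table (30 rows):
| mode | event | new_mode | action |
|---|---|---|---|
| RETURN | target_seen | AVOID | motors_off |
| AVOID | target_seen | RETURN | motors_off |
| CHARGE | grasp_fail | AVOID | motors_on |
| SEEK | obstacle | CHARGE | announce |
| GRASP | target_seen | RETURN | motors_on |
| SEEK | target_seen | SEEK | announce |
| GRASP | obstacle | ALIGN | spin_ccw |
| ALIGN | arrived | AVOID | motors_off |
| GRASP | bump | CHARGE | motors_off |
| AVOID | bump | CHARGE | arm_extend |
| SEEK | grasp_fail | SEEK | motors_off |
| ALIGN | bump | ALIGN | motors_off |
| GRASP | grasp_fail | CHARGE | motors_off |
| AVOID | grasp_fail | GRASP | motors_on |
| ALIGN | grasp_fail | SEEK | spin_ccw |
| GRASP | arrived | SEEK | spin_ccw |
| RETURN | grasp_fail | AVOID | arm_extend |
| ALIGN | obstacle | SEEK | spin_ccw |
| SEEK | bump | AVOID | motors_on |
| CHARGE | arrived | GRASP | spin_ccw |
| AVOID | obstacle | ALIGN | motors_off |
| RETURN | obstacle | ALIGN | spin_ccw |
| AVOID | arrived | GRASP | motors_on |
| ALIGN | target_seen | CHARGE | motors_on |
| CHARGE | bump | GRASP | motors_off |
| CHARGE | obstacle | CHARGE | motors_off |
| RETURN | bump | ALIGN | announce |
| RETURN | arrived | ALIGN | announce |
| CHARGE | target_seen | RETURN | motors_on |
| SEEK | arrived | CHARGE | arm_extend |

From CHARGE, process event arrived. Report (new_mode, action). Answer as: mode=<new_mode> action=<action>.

mode=GRASP action=spin_ccw

current mode = CHARGE; filter table to that mode:
  (CHARGE, grasp_fail) → (AVOID, motors_on)
  (CHARGE, arrived) → (GRASP, spin_ccw)  ← event matches
  (CHARGE, bump) → (GRASP, motors_off)
  (CHARGE, obstacle) → (CHARGE, motors_off)
  (CHARGE, target_seen) → (RETURN, motors_on)
event = arrived selects (GRASP, spin_ccw)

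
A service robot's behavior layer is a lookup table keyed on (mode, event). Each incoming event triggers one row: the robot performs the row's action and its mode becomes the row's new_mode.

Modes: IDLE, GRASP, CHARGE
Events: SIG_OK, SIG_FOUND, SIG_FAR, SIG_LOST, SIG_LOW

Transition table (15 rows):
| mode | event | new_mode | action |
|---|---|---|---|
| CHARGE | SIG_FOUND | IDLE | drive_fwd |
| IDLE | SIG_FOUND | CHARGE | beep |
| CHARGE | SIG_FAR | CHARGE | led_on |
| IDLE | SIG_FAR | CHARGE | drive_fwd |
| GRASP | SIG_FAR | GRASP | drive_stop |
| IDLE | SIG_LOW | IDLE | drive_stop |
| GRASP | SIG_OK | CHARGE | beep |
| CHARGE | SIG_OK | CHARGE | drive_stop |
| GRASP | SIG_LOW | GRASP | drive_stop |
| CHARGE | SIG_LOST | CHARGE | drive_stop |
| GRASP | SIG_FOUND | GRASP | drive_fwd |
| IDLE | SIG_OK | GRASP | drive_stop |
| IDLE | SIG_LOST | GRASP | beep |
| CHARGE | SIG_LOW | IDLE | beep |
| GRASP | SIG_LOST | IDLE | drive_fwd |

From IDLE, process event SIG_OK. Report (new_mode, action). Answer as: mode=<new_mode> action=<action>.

mode=GRASP action=drive_stop

current mode = IDLE; filter table to that mode:
  (IDLE, SIG_FOUND) → (CHARGE, beep)
  (IDLE, SIG_FAR) → (CHARGE, drive_fwd)
  (IDLE, SIG_LOW) → (IDLE, drive_stop)
  (IDLE, SIG_OK) → (GRASP, drive_stop)  ← event matches
  (IDLE, SIG_LOST) → (GRASP, beep)
event = SIG_OK selects (GRASP, drive_stop)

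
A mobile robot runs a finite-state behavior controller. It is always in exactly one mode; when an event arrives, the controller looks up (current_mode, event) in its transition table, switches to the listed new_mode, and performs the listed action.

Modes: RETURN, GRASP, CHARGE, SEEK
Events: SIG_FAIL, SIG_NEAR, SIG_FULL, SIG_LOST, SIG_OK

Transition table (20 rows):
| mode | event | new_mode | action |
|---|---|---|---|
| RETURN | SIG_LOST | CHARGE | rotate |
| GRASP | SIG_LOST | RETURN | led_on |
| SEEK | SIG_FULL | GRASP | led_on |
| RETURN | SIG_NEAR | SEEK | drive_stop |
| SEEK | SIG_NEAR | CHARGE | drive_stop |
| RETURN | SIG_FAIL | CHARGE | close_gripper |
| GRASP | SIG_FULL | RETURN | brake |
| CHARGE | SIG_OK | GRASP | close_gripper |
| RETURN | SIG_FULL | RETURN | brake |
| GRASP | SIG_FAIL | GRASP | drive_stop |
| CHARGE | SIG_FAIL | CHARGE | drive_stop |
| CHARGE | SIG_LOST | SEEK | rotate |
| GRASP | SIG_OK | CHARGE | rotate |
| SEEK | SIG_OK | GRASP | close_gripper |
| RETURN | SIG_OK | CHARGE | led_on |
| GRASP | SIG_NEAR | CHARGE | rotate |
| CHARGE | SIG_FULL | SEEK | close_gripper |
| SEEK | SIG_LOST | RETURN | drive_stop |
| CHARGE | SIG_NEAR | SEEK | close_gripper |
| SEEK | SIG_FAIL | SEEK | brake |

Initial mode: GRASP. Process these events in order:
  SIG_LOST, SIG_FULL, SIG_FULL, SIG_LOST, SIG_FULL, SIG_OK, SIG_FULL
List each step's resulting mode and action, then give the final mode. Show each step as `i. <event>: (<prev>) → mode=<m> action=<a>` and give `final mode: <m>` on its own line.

final mode: RETURN

1. SIG_LOST: (GRASP) → mode=RETURN action=led_on
2. SIG_FULL: (RETURN) → mode=RETURN action=brake
3. SIG_FULL: (RETURN) → mode=RETURN action=brake
4. SIG_LOST: (RETURN) → mode=CHARGE action=rotate
5. SIG_FULL: (CHARGE) → mode=SEEK action=close_gripper
6. SIG_OK: (SEEK) → mode=GRASP action=close_gripper
7. SIG_FULL: (GRASP) → mode=RETURN action=brake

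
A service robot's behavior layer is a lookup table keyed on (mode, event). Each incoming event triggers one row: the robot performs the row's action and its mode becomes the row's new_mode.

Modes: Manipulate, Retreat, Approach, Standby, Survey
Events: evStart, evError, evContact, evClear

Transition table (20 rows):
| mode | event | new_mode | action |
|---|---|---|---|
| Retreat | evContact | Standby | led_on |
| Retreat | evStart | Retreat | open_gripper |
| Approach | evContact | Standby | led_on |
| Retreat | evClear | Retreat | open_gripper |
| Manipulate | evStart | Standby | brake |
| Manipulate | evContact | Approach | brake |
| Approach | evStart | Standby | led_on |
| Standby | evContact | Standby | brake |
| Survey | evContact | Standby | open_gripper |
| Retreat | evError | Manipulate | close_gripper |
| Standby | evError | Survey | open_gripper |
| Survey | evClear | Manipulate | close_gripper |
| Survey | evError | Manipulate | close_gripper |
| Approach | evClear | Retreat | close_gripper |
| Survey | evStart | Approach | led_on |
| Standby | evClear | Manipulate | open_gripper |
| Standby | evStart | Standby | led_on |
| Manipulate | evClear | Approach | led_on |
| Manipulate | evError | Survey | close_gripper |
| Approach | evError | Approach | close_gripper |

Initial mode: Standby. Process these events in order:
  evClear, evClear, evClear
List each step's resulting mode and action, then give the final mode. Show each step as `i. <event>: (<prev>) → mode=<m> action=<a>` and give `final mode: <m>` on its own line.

1. evClear: (Standby) → mode=Manipulate action=open_gripper
2. evClear: (Manipulate) → mode=Approach action=led_on
3. evClear: (Approach) → mode=Retreat action=close_gripper

final mode: Retreat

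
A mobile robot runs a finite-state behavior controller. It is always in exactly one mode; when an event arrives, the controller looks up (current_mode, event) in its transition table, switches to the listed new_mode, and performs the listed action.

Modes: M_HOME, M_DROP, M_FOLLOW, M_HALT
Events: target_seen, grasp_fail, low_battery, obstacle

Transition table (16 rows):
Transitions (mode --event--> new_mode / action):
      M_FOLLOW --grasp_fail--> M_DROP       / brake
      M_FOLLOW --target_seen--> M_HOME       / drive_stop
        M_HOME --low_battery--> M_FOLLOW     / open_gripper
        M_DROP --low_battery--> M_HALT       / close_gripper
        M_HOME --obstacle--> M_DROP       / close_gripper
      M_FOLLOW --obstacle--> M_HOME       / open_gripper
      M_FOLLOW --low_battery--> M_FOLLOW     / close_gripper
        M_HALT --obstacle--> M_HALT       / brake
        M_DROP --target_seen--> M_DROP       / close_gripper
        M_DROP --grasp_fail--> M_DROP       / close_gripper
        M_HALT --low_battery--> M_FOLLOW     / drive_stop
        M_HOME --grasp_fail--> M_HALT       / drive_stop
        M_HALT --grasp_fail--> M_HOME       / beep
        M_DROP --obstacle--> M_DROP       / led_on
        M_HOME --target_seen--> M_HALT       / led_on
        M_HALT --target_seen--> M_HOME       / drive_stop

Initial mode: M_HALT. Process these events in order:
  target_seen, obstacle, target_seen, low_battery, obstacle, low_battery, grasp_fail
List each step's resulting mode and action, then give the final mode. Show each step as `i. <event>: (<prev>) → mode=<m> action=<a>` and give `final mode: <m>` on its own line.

final mode: M_DROP

1. target_seen: (M_HALT) → mode=M_HOME action=drive_stop
2. obstacle: (M_HOME) → mode=M_DROP action=close_gripper
3. target_seen: (M_DROP) → mode=M_DROP action=close_gripper
4. low_battery: (M_DROP) → mode=M_HALT action=close_gripper
5. obstacle: (M_HALT) → mode=M_HALT action=brake
6. low_battery: (M_HALT) → mode=M_FOLLOW action=drive_stop
7. grasp_fail: (M_FOLLOW) → mode=M_DROP action=brake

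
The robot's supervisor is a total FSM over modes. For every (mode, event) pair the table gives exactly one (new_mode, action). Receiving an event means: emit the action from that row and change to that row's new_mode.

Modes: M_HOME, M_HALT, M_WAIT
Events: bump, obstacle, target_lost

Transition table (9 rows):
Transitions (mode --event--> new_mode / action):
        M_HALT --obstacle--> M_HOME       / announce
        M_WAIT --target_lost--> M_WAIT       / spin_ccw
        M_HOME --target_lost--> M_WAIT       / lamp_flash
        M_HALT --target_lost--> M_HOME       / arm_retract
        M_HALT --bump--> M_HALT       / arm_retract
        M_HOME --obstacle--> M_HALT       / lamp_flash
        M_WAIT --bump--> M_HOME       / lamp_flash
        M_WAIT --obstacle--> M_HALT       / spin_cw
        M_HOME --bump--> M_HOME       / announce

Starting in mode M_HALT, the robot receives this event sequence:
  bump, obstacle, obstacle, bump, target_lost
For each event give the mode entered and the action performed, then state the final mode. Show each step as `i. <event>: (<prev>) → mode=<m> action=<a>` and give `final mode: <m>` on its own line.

final mode: M_HOME

1. bump: (M_HALT) → mode=M_HALT action=arm_retract
2. obstacle: (M_HALT) → mode=M_HOME action=announce
3. obstacle: (M_HOME) → mode=M_HALT action=lamp_flash
4. bump: (M_HALT) → mode=M_HALT action=arm_retract
5. target_lost: (M_HALT) → mode=M_HOME action=arm_retract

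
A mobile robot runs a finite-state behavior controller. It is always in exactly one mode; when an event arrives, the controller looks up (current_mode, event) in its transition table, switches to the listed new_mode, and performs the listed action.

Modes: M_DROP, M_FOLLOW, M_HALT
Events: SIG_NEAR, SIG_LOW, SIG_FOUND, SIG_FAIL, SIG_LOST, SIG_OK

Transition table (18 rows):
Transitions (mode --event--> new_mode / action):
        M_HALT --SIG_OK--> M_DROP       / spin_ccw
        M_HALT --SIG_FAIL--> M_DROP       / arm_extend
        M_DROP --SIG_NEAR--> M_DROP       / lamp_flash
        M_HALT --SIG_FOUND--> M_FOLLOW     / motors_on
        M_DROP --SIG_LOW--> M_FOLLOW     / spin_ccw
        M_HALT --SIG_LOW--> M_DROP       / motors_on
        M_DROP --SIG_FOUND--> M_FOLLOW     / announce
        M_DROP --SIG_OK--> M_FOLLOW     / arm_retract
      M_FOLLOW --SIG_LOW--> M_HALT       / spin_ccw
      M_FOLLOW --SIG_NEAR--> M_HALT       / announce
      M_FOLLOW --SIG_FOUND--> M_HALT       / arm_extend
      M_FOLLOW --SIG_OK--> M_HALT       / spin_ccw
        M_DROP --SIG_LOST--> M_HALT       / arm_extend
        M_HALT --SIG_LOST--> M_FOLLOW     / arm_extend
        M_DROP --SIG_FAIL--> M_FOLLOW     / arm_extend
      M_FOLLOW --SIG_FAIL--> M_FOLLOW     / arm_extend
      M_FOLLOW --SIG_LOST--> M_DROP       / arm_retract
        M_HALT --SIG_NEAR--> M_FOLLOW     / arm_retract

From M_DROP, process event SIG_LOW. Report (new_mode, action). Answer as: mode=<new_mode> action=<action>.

current mode = M_DROP; filter table to that mode:
  (M_DROP, SIG_NEAR) → (M_DROP, lamp_flash)
  (M_DROP, SIG_LOW) → (M_FOLLOW, spin_ccw)  ← event matches
  (M_DROP, SIG_FOUND) → (M_FOLLOW, announce)
  (M_DROP, SIG_OK) → (M_FOLLOW, arm_retract)
  (M_DROP, SIG_LOST) → (M_HALT, arm_extend)
  (M_DROP, SIG_FAIL) → (M_FOLLOW, arm_extend)
event = SIG_LOW selects (M_FOLLOW, spin_ccw)

mode=M_FOLLOW action=spin_ccw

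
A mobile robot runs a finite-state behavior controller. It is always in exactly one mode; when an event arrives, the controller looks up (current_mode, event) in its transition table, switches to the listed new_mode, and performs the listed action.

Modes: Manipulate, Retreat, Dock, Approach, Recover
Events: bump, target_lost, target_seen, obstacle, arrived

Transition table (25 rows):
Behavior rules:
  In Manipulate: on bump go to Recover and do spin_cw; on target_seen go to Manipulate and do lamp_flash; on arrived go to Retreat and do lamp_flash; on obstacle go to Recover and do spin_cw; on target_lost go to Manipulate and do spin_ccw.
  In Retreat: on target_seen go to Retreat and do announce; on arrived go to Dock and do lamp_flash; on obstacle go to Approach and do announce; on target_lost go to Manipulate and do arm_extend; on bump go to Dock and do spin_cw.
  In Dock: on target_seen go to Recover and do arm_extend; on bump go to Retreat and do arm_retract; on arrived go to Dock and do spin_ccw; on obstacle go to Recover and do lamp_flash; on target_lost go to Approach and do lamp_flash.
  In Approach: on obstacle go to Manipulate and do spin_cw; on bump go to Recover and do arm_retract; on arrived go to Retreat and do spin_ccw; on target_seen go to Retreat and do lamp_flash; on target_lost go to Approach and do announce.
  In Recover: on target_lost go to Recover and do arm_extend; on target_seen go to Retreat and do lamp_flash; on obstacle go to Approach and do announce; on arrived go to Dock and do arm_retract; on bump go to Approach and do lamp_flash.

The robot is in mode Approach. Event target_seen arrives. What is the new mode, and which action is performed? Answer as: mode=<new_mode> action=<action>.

mode=Retreat action=lamp_flash

current mode = Approach; filter table to that mode:
  (Approach, obstacle) → (Manipulate, spin_cw)
  (Approach, bump) → (Recover, arm_retract)
  (Approach, arrived) → (Retreat, spin_ccw)
  (Approach, target_seen) → (Retreat, lamp_flash)  ← event matches
  (Approach, target_lost) → (Approach, announce)
event = target_seen selects (Retreat, lamp_flash)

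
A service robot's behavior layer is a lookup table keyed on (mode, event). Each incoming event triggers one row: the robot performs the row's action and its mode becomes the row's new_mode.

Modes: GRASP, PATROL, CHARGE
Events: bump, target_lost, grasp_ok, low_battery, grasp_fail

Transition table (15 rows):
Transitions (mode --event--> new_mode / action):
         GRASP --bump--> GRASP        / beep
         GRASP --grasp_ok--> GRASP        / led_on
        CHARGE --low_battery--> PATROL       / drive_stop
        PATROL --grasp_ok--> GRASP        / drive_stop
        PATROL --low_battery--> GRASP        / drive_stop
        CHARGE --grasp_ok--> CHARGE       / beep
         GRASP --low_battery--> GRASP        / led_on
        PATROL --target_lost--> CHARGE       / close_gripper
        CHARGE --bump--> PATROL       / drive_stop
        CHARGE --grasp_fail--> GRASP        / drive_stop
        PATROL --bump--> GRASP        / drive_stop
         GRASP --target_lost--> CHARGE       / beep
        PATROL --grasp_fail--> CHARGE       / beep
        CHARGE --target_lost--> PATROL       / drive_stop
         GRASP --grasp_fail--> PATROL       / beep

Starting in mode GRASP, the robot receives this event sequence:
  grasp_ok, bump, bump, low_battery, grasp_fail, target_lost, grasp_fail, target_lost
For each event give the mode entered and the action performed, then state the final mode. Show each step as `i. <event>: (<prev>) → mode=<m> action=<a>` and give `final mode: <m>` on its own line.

1. grasp_ok: (GRASP) → mode=GRASP action=led_on
2. bump: (GRASP) → mode=GRASP action=beep
3. bump: (GRASP) → mode=GRASP action=beep
4. low_battery: (GRASP) → mode=GRASP action=led_on
5. grasp_fail: (GRASP) → mode=PATROL action=beep
6. target_lost: (PATROL) → mode=CHARGE action=close_gripper
7. grasp_fail: (CHARGE) → mode=GRASP action=drive_stop
8. target_lost: (GRASP) → mode=CHARGE action=beep

final mode: CHARGE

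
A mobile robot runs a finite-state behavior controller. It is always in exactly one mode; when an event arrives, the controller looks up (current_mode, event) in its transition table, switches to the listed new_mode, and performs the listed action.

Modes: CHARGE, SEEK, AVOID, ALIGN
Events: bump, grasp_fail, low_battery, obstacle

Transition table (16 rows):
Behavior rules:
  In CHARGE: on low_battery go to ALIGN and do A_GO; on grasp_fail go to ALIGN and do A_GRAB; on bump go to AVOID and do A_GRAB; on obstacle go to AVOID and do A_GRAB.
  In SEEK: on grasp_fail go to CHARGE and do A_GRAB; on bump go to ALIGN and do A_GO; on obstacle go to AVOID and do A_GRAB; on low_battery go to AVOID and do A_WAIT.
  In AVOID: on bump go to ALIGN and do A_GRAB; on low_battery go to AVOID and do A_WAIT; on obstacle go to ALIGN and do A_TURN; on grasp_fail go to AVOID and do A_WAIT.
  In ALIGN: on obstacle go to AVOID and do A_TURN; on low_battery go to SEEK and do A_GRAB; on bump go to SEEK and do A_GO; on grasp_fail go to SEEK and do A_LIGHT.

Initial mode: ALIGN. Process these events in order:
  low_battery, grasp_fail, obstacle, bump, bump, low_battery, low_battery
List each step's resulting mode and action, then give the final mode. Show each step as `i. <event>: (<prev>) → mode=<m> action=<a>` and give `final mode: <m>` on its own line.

final mode: AVOID

1. low_battery: (ALIGN) → mode=SEEK action=A_GRAB
2. grasp_fail: (SEEK) → mode=CHARGE action=A_GRAB
3. obstacle: (CHARGE) → mode=AVOID action=A_GRAB
4. bump: (AVOID) → mode=ALIGN action=A_GRAB
5. bump: (ALIGN) → mode=SEEK action=A_GO
6. low_battery: (SEEK) → mode=AVOID action=A_WAIT
7. low_battery: (AVOID) → mode=AVOID action=A_WAIT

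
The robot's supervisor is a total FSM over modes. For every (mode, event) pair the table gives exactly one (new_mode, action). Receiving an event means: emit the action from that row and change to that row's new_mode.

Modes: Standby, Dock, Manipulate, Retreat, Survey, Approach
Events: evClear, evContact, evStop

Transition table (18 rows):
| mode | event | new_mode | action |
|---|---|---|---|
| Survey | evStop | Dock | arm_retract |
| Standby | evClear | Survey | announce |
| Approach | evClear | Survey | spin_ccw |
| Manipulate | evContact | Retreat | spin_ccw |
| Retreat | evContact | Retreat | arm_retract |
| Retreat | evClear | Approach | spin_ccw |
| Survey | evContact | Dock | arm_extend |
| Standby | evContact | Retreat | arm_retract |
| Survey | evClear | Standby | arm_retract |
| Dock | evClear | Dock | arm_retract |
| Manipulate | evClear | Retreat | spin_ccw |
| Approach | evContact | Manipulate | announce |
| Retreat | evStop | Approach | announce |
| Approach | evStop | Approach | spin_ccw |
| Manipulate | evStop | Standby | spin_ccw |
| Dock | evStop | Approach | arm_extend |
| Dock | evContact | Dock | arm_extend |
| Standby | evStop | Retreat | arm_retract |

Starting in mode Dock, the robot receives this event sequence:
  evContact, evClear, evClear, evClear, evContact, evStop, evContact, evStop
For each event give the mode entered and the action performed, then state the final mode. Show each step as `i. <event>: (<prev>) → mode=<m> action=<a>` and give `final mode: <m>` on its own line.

1. evContact: (Dock) → mode=Dock action=arm_extend
2. evClear: (Dock) → mode=Dock action=arm_retract
3. evClear: (Dock) → mode=Dock action=arm_retract
4. evClear: (Dock) → mode=Dock action=arm_retract
5. evContact: (Dock) → mode=Dock action=arm_extend
6. evStop: (Dock) → mode=Approach action=arm_extend
7. evContact: (Approach) → mode=Manipulate action=announce
8. evStop: (Manipulate) → mode=Standby action=spin_ccw

final mode: Standby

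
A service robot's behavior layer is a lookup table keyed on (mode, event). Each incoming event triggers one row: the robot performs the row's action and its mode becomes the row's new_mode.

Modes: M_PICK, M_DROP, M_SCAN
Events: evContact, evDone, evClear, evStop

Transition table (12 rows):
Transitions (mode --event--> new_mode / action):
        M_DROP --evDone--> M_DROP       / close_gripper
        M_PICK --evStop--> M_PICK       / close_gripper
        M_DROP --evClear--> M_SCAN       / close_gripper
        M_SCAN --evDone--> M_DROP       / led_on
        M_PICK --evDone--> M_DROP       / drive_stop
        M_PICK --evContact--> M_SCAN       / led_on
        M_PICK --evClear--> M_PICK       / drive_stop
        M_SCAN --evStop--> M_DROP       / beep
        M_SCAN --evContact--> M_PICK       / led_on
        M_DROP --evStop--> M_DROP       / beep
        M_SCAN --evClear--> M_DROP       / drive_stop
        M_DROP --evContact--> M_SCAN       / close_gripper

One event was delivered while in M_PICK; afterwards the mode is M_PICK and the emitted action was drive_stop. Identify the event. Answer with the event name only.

try evContact: (M_PICK, evContact) → (M_SCAN, led_on)
try evDone: (M_PICK, evDone) → (M_DROP, drive_stop)
try evClear: (M_PICK, evClear) → (M_PICK, drive_stop)  ← matches
try evStop: (M_PICK, evStop) → (M_PICK, close_gripper)

evClear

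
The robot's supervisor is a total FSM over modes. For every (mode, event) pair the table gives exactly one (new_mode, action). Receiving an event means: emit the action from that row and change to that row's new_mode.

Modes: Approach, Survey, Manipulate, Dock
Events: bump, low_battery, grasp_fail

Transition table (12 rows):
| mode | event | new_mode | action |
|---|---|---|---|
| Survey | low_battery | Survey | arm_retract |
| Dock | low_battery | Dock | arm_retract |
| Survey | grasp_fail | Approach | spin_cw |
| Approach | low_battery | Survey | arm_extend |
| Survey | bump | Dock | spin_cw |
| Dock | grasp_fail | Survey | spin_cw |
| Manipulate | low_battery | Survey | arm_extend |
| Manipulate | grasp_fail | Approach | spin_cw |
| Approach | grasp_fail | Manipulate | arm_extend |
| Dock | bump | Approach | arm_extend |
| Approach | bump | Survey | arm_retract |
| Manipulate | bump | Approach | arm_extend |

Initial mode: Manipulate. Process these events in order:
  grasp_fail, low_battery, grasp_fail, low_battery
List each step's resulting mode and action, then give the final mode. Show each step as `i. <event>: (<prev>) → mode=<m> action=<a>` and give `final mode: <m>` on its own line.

final mode: Survey

1. grasp_fail: (Manipulate) → mode=Approach action=spin_cw
2. low_battery: (Approach) → mode=Survey action=arm_extend
3. grasp_fail: (Survey) → mode=Approach action=spin_cw
4. low_battery: (Approach) → mode=Survey action=arm_extend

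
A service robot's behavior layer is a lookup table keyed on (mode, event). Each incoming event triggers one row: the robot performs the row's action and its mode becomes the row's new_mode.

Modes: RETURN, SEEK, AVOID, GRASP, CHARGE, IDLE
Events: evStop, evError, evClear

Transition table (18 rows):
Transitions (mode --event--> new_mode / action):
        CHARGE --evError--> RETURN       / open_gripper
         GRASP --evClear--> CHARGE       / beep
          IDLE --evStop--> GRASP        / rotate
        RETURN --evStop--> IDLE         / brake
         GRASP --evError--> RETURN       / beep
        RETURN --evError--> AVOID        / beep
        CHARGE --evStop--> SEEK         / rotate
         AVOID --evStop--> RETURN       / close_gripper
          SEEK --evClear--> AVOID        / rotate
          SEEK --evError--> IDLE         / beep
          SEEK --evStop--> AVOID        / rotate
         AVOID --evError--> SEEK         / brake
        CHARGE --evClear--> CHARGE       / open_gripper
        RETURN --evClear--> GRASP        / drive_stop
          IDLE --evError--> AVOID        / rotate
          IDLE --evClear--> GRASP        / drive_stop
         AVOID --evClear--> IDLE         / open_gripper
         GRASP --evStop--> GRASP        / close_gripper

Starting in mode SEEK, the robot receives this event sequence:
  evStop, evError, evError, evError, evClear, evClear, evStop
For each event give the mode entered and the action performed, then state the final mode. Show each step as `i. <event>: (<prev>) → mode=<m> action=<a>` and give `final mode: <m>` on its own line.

1. evStop: (SEEK) → mode=AVOID action=rotate
2. evError: (AVOID) → mode=SEEK action=brake
3. evError: (SEEK) → mode=IDLE action=beep
4. evError: (IDLE) → mode=AVOID action=rotate
5. evClear: (AVOID) → mode=IDLE action=open_gripper
6. evClear: (IDLE) → mode=GRASP action=drive_stop
7. evStop: (GRASP) → mode=GRASP action=close_gripper

final mode: GRASP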